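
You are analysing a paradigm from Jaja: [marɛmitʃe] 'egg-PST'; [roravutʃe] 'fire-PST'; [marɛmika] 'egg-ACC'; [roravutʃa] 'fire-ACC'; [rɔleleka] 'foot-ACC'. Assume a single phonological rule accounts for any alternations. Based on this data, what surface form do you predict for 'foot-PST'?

[rɔleletʃe]

'egg' shows [k] ~ [tʃ] at the end of the stem ([marɛmika] vs [marɛmitʃe]).
Compare 'fire', with invariant [tʃ] in [roravutʃa] and [roravutʃe]: an analysis with underlying /tʃ/ and a rule producing [k] before the ACC suffix would wrongly predict alternation here too.
So /k/ is underlying, and a rule of palatalization before a front vowel — /k/ becomes palato-alveolar [tʃ] before a front vowel — gives [tʃ].
From [rɔleleka] the stem 'foot' is /rɔlelek/; before a front vowel this yields [rɔleletʃe].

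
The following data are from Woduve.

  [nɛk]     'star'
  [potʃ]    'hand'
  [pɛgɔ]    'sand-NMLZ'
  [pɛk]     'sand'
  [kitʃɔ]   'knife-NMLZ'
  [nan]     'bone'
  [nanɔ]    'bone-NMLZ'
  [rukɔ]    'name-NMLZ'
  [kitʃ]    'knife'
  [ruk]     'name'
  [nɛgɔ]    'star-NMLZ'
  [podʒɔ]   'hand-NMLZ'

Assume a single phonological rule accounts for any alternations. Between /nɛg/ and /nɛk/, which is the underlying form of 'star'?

/nɛg/

'star' shows [k] ~ [g] at the end of the stem ([nɛk] vs [nɛgɔ]).
Compare 'name', with invariant [k] in [ruk] and [rukɔ]: an analysis with underlying /k/ and a rule producing [g] before the NMLZ suffix would wrongly predict alternation here too.
Therefore /g/ is basic and [k] is derived by word-final obstruent devoicing (voiced obstruents become voiceless word-finally).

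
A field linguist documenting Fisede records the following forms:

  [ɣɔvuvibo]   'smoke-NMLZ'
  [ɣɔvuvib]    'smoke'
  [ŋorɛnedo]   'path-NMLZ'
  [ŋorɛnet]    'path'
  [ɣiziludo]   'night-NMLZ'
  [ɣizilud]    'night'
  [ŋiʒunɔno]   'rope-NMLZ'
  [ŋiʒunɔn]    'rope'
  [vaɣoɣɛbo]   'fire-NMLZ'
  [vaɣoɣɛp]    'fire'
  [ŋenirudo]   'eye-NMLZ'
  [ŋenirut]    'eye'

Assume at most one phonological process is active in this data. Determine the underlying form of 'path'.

In [ŋorɛnedo] and [ŋorɛnet] the final segment of 'path' alternates: [d] ~ [t].
If /d/ were underlying and a rule turned it into [t] in isolation, 'night' would also alternate; but it has [d] in both [ɣiziludo] and [ɣizilud].
Therefore /t/ is basic and [d] is derived by intervocalic voicing (voiceless stops become voiced between vowels).
Hence 'path' is /ŋorɛnet/ underlyingly.

/ŋorɛnet/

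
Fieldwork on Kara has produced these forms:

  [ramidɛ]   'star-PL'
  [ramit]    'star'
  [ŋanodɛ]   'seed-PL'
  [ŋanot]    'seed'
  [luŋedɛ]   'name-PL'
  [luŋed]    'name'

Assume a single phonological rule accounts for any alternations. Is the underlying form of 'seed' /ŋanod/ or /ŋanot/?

/ŋanot/

In [ŋanodɛ] and [ŋanot] the final segment of 'seed' alternates: [d] ~ [t].
The stem 'name' ([luŋedɛ], [luŋed]) shows [d] unchanged in both environments, so [d] cannot be basic with [t] derived in isolation.
Therefore /t/ is basic and [d] is derived by intervocalic voicing (voiceless stops become voiced between vowels).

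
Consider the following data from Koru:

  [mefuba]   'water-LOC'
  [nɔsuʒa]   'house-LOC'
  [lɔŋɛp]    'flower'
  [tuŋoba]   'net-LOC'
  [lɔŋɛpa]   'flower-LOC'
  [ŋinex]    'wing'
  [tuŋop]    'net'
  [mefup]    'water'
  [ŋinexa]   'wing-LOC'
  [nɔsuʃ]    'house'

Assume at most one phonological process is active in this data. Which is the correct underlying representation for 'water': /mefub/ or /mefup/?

/mefub/

'water' shows [p] ~ [b] at the end of the stem ([mefup] vs [mefuba]).
The stem 'flower' ([lɔŋɛp], [lɔŋɛpa]) shows [p] unchanged in both environments, so [p] cannot be basic with [b] derived before the LOC suffix.
Therefore /b/ is basic and [p] is derived by word-final obstruent devoicing (voiced obstruents become voiceless word-finally).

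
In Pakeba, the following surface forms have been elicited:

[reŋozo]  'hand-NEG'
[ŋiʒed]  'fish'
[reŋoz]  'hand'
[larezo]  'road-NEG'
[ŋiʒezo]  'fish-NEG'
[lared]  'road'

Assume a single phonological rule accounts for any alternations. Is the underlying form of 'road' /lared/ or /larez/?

The root 'road' surfaces as [larezo] and [lared], with a stem-final [z] ~ [d] alternation.
If /z/ were underlying and a rule turned it into [d] in isolation, 'hand' would also alternate; but it has [z] in both [reŋozo] and [reŋoz].
The alternation reflects intervocalic spirantization: voiced stops become fricatives between vowels. /d/ is underlying.

/lared/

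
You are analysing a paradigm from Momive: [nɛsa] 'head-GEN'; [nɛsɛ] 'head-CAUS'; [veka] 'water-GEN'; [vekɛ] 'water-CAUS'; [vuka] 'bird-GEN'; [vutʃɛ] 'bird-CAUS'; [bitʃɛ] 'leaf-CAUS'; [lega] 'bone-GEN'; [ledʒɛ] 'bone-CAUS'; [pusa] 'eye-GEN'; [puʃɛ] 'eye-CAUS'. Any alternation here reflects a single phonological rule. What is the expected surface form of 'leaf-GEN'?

[bika]

The root 'bird' surfaces as [vuka] and [vutʃɛ], with a stem-final [k] ~ [tʃ] alternation.
If /k/ were underlying and a rule turned it into [tʃ] before the CAUS suffix, 'water' would also alternate; but it has [k] in both [veka] and [vekɛ].
So /tʃ/ is underlying, and a rule of depalatalization — palato-alveolar /tʃ/, /dʒ/ and /ʃ/ become [k], [g] and [s] when no front vowel follows — gives [k].
The one attested form of 'leaf', [bitʃɛ], shows underlying /bitʃ/. Applying the same rule when no front vowel follows gives [bika].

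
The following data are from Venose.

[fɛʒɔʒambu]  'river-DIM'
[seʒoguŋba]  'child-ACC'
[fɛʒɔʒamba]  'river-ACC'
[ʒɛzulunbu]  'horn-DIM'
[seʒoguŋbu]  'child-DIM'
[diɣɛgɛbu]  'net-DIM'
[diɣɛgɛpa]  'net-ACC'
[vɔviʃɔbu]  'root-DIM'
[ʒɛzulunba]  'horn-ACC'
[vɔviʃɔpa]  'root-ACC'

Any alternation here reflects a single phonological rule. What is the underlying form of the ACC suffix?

/-pa/

The ACC morpheme has two allomorphs, [-ba] and [-pa].
By contrast the DIM suffix keeps its initial [b] throughout — that segment must be underlying.
The ACC suffix is therefore /-pa/ underlyingly, with post-nasal voicing: voiceless stops become voiced after a nasal.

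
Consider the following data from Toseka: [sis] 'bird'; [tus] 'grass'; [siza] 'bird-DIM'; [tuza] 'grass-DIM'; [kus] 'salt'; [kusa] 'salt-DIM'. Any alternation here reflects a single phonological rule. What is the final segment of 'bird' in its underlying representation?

The root 'bird' surfaces as [sis] and [siza], with a stem-final [s] ~ [z] alternation.
The stem 'salt' ([kus], [kusa]) shows [s] unchanged in both environments, so [s] cannot be basic with [z] derived before the DIM suffix.
Therefore /z/ is basic and [s] is derived by word-final obstruent devoicing (voiced obstruents become voiceless word-finally).

/z/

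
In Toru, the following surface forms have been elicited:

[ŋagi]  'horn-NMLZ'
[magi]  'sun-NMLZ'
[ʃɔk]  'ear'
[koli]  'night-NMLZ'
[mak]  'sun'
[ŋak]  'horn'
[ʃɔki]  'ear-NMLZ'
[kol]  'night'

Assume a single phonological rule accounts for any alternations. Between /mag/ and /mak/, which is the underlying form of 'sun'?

/mag/

In [mak] and [magi] the final segment of 'sun' alternates: [k] ~ [g].
But 'ear' keeps [k] in both environments ([ʃɔk], [ʃɔki]), so there is no rule changing /k/ to [g] before the NMLZ suffix.
Therefore /g/ is basic and [k] is derived by word-final obstruent devoicing (voiced obstruents become voiceless word-finally).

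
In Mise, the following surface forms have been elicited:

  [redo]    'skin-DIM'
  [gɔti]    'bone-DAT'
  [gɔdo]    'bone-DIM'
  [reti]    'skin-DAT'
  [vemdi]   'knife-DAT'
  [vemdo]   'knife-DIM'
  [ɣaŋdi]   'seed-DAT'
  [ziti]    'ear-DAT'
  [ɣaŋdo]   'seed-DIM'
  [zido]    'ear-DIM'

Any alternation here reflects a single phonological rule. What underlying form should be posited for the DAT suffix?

/-ti/

The DAT morpheme has two allomorphs, [-di] and [-ti].
By contrast the DIM suffix keeps its initial [d] throughout — that segment must be underlying.
The DAT suffix is therefore /-ti/ underlyingly, with post-nasal voicing: voiceless stops become voiced after a nasal.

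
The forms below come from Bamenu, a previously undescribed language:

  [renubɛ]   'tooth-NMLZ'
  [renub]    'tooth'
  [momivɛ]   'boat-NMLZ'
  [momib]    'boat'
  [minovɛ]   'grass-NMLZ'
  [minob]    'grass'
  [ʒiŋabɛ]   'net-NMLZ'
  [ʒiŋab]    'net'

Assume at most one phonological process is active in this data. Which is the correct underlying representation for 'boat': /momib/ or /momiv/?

The root 'boat' surfaces as [momivɛ] and [momib], with a stem-final [v] ~ [b] alternation.
But 'net' keeps [b] in both environments ([ʒiŋabɛ], [ʒiŋab]), so there is no rule changing /b/ to [v] before the NMLZ suffix.
Therefore /v/ is basic and [b] is derived by word-final hardening (voiced fricatives become stops word-finally).

/momiv/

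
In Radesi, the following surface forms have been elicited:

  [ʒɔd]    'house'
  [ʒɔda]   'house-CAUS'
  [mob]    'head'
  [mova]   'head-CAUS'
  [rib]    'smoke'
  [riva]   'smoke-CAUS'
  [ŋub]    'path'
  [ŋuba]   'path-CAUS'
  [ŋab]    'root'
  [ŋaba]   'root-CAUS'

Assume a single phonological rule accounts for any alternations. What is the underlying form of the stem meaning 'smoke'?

'smoke' shows [b] ~ [v] at the end of the stem ([rib] vs [riva]).
Compare 'root', with invariant [b] in [ŋab] and [ŋaba]: an analysis with underlying /b/ and a rule producing [v] before the CAUS suffix would wrongly predict alternation here too.
The alternation reflects word-final hardening: voiced fricatives become stops word-finally. /v/ is underlying.
The underlying form of 'smoke' is therefore /riv/.

/riv/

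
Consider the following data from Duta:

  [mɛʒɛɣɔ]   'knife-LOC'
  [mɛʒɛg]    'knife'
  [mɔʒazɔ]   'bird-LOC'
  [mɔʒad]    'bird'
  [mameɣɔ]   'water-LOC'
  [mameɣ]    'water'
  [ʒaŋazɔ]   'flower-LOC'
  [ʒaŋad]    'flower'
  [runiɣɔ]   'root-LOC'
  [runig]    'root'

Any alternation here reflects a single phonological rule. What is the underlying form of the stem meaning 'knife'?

In [mɛʒɛɣɔ] and [mɛʒɛg] the final segment of 'knife' alternates: [ɣ] ~ [g].
The stem 'water' ([mameɣɔ], [mameɣ]) shows [ɣ] unchanged in both environments, so [ɣ] cannot be basic with [g] derived in isolation.
The alternation reflects intervocalic spirantization: voiced stops become fricatives between vowels. /g/ is underlying.
So 'knife' = /mɛʒɛg/.

/mɛʒɛg/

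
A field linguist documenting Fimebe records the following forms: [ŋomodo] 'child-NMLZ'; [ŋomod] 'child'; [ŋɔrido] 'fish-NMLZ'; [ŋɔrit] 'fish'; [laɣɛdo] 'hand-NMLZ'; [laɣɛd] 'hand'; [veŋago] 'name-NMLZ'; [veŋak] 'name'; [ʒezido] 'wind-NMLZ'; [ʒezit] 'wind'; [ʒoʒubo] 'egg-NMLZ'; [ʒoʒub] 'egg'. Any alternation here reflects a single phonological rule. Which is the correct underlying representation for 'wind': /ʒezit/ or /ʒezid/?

The stem for 'wind' ends in [d] in [ʒezido] but [t] in [ʒezit].
If /d/ were underlying and a rule turned it into [t] in isolation, 'child' would also alternate; but it has [d] in both [ŋomodo] and [ŋomod].
Therefore /t/ is basic and [d] is derived by intervocalic voicing (voiceless stops become voiced between vowels).

/ʒezit/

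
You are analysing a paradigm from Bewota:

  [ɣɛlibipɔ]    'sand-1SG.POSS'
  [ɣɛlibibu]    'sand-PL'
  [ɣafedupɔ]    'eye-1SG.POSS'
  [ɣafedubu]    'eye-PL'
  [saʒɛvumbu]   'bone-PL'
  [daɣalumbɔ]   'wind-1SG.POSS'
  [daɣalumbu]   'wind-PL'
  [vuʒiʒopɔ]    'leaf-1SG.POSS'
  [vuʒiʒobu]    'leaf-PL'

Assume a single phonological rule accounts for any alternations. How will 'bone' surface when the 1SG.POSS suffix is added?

The 1SG.POSS suffix surfaces as [-bɔ] and [-pɔ], depending on the final segment of the stem.
The PL suffix, which begins with [b], is invariant after every stem; so [b] is not altered by any rule here.
So the underlying form is /-pɔ/, and voiceless stops become voiced after a nasal.
After 'bone', which ends in a nasal, the suffix surfaces as [-bɔ], giving [saʒɛvumbɔ].

[saʒɛvumbɔ]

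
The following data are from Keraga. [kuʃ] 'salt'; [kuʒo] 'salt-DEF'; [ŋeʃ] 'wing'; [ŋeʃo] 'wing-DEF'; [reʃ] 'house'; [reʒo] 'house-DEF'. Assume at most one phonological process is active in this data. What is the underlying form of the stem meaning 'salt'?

The root 'salt' surfaces as [kuʃ] and [kuʒo], with a stem-final [ʃ] ~ [ʒ] alternation.
But 'wing' keeps [ʃ] in both environments ([ŋeʃ], [ŋeʃo]), so there is no rule changing /ʃ/ to [ʒ] before the DEF suffix.
The alternation reflects word-final obstruent devoicing: voiced obstruents become voiceless word-finally. /ʒ/ is underlying.

/kuʒ/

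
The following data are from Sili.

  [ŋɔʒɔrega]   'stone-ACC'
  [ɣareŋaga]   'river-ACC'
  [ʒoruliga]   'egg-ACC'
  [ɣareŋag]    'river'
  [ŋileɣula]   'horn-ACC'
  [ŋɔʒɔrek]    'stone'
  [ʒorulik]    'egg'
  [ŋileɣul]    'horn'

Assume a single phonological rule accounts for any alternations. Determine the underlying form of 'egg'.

In [ʒoruliga] and [ʒorulik] the final segment of 'egg' alternates: [g] ~ [k].
If /g/ were underlying and a rule turned it into [k] in isolation, 'river' would also alternate; but it has [g] in both [ɣareŋaga] and [ɣareŋag].
Therefore /k/ is basic and [g] is derived by intervocalic voicing (voiceless stops become voiced between vowels).
The underlying form of 'egg' is therefore /ʒorulik/.

/ʒorulik/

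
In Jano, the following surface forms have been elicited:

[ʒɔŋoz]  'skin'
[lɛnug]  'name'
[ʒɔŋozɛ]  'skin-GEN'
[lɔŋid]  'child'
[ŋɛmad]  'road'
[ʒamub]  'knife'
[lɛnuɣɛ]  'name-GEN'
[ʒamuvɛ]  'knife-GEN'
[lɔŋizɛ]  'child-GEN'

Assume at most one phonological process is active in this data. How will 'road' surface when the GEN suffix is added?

In [lɔŋizɛ] and [lɔŋid] the final segment of 'child' alternates: [z] ~ [d].
Compare 'skin', with invariant [z] in [ʒɔŋozɛ] and [ʒɔŋoz]: an analysis with underlying /z/ and a rule producing [d] in isolation would wrongly predict alternation here too.
So /d/ is underlying, and a rule of intervocalic spirantization — voiced stops become fricatives between vowels — gives [z].
The one attested form of 'road', [ŋɛmad], shows underlying /ŋɛmad/. Applying the same rule between vowels gives [ŋɛmazɛ].

[ŋɛmazɛ]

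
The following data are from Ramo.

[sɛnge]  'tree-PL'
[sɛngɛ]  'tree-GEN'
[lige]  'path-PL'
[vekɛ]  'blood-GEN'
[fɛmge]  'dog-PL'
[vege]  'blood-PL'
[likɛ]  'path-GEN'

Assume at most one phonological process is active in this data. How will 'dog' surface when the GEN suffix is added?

[fɛmgɛ]

The GEN morpheme has two allomorphs, [-gɛ] and [-kɛ].
By contrast the PL suffix keeps its initial [g] throughout — that segment must be underlying.
So the underlying form is /-kɛ/, and voiceless stops become voiced after a nasal.
After 'dog', which ends in a nasal, the suffix surfaces as [-gɛ], giving [fɛmgɛ].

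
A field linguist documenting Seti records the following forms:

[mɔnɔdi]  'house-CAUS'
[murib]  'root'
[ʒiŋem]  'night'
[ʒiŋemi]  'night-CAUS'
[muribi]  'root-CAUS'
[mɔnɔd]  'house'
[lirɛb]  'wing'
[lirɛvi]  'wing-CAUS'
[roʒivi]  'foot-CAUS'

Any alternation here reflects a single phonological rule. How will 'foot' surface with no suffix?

'wing' shows [b] ~ [v] at the end of the stem ([lirɛb] vs [lirɛvi]).
If /b/ were underlying and a rule turned it into [v] before the CAUS suffix, 'root' would also alternate; but it has [b] in both [murib] and [muribi].
So /v/ is underlying, and a rule of word-final hardening — voiced fricatives become stops word-finally — gives [b].
From [roʒivi] the stem 'foot' is /roʒiv/; word-finally this yields [roʒib].

[roʒib]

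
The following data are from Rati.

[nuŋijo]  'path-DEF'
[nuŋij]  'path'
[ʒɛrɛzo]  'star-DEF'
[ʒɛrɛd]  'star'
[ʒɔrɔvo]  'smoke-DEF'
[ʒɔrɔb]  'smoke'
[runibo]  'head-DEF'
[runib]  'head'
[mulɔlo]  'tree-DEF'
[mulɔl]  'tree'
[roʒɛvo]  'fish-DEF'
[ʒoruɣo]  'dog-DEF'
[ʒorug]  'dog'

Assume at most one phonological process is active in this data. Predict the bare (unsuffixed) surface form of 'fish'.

[roʒɛb]

In [ʒɔrɔvo] and [ʒɔrɔb] the final segment of 'smoke' alternates: [v] ~ [b].
The stem 'head' ([runibo], [runib]) shows [b] unchanged in both environments, so [b] cannot be basic with [v] derived before the DEF suffix.
Therefore /v/ is basic and [b] is derived by word-final hardening (voiced fricatives become stops word-finally).
The one attested form of 'fish', [roʒɛvo], shows underlying /roʒɛv/. Applying the same rule word-finally gives [roʒɛb].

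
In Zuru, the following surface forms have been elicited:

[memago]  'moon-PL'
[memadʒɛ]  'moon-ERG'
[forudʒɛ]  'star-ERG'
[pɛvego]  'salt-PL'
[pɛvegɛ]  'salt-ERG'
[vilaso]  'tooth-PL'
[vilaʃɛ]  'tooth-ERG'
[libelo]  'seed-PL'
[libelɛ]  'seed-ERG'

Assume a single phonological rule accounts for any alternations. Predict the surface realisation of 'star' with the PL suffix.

'moon' shows [g] ~ [dʒ] at the end of the stem ([memago] vs [memadʒɛ]).
But 'salt' keeps [g] in both environments ([pɛvego], [pɛvegɛ]), so there is no rule changing /g/ to [dʒ] before the ERG suffix.
So /dʒ/ is underlying, and a rule of depalatalization — palato-alveolar /dʒ/ and /ʃ/ become [g] and [s] when no front vowel follows — gives [g].
From [forudʒɛ] the stem 'star' is /forudʒ/; when no front vowel follows this yields [forugo].

[forugo]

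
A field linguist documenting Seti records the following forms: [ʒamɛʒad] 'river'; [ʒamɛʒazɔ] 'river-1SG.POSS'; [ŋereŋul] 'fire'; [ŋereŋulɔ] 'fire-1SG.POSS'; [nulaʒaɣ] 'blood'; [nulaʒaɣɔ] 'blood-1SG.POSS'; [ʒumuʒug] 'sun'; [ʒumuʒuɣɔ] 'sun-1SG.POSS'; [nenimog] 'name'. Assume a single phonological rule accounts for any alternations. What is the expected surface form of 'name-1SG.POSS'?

The root 'sun' surfaces as [ʒumuʒug] and [ʒumuʒuɣɔ], with a stem-final [g] ~ [ɣ] alternation.
If /ɣ/ were underlying and a rule turned it into [g] in isolation, 'blood' would also alternate; but it has [ɣ] in both [nulaʒaɣ] and [nulaʒaɣɔ].
The underlying segment must be /g/; voiced stops become fricatives between vowels, yielding [ɣ] there.
From [nenimog] the stem 'name' is /nenimog/; between vowels this yields [nenimoɣɔ].

[nenimoɣɔ]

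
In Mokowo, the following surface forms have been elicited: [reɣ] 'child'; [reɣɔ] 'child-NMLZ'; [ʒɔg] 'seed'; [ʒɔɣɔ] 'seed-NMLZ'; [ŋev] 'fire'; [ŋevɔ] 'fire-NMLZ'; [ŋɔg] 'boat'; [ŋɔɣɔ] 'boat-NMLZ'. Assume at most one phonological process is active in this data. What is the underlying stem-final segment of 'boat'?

The root 'boat' surfaces as [ŋɔg] and [ŋɔɣɔ], with a stem-final [g] ~ [ɣ] alternation.
The stem 'child' ([reɣ], [reɣɔ]) shows [ɣ] unchanged in both environments, so [ɣ] cannot be basic with [g] derived in isolation.
The underlying segment must be /g/; voiced stops become fricatives between vowels, yielding [ɣ] there.

/g/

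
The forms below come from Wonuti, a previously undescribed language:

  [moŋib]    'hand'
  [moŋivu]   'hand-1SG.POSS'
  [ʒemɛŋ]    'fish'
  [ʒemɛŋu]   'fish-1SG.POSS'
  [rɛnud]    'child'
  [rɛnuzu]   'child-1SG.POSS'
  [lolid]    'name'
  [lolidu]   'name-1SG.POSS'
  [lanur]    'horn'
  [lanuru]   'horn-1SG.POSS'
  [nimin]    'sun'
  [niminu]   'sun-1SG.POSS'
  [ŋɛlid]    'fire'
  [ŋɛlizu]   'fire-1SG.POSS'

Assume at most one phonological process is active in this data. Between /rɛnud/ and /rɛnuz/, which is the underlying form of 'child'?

'child' shows [d] ~ [z] at the end of the stem ([rɛnud] vs [rɛnuzu]).
But 'name' keeps [d] in both environments ([lolid], [lolidu]), so there is no rule changing /d/ to [z] before the 1SG.POSS suffix.
So /z/ is underlying, and a rule of word-final hardening — voiced fricatives become stops word-finally — gives [d].

/rɛnuz/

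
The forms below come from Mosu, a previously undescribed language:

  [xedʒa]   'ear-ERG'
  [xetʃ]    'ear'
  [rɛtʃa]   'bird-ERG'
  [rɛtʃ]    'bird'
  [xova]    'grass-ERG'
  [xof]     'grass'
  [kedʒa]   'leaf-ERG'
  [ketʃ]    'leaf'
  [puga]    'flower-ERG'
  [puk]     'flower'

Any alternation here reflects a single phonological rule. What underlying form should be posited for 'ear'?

The stem for 'ear' ends in [dʒ] in [xedʒa] but [tʃ] in [xetʃ].
The stem 'bird' ([rɛtʃa], [rɛtʃ]) shows [tʃ] unchanged in both environments, so [tʃ] cannot be basic with [dʒ] derived before the ERG suffix.
The underlying segment must be /dʒ/; voiced obstruents become voiceless word-finally, yielding [tʃ] there.

/xedʒ/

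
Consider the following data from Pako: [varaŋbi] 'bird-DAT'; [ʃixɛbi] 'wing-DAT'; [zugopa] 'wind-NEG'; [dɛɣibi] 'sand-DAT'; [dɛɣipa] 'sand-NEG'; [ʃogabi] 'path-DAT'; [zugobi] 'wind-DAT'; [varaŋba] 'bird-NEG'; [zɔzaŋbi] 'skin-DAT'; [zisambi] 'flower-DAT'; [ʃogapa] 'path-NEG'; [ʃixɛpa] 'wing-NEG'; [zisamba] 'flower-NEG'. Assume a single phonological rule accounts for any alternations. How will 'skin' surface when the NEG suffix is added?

The NEG morpheme has two allomorphs, [-ba] and [-pa].
By contrast the DAT suffix keeps its initial [b] throughout — that segment must be underlying.
The NEG suffix is therefore /-pa/ underlyingly, with post-nasal voicing: voiceless stops become voiced after a nasal.
After 'skin', which ends in a nasal, the suffix surfaces as [-ba], giving [zɔzaŋba].

[zɔzaŋba]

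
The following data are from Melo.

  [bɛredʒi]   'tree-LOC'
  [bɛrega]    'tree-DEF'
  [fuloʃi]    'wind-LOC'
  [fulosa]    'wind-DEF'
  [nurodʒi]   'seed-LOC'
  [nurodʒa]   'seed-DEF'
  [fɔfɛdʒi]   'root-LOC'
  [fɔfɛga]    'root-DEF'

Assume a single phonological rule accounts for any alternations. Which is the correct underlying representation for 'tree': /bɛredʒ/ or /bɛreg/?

/bɛreg/

In [bɛredʒi] and [bɛrega] the final segment of 'tree' alternates: [dʒ] ~ [g].
But 'seed' keeps [dʒ] in both environments ([nurodʒi], [nurodʒa]), so there is no rule changing /dʒ/ to [g] before the DEF suffix.
So /g/ is underlying, and a rule of palatalization before a front vowel — /g/ and /s/ become palato-alveolar [dʒ] and [ʃ] before a front vowel — gives [dʒ].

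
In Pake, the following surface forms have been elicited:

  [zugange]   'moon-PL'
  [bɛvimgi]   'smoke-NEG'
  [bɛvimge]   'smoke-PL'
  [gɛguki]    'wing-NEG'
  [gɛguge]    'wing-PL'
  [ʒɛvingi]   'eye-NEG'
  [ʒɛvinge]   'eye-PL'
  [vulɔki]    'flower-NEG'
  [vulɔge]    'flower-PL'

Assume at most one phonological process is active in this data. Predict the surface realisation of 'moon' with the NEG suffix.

The NEG morpheme has two allomorphs, [-gi] and [-ki].
By contrast the PL suffix keeps its initial [g] throughout — that segment must be underlying.
So the underlying form is /-ki/, and voiceless stops become voiced after a nasal.
After 'moon', which ends in a nasal, the suffix surfaces as [-gi], giving [zugangi].

[zugangi]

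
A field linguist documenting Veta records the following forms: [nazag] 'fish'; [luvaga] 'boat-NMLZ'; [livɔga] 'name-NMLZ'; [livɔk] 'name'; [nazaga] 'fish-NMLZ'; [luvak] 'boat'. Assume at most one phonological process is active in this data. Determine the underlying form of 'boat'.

/luvak/

'boat' shows [g] ~ [k] at the end of the stem ([luvaga] vs [luvak]).
If /g/ were underlying and a rule turned it into [k] in isolation, 'fish' would also alternate; but it has [g] in both [nazaga] and [nazag].
Therefore /k/ is basic and [g] is derived by intervocalic voicing (voiceless stops become voiced between vowels).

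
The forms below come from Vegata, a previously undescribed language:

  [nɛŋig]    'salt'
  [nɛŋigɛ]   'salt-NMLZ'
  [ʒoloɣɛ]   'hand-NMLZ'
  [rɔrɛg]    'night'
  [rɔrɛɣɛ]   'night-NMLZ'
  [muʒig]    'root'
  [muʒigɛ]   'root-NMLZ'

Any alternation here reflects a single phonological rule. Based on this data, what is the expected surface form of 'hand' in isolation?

The stem for 'night' ends in [g] in [rɔrɛg] but [ɣ] in [rɔrɛɣɛ].
The stem 'root' ([muʒig], [muʒigɛ]) shows [g] unchanged in both environments, so [g] cannot be basic with [ɣ] derived before the NMLZ suffix.
The underlying segment must be /ɣ/; voiced fricatives become stops word-finally, yielding [g] there.
The one attested form of 'hand', [ʒoloɣɛ], shows underlying /ʒoloɣ/. Applying the same rule word-finally gives [ʒolog].

[ʒolog]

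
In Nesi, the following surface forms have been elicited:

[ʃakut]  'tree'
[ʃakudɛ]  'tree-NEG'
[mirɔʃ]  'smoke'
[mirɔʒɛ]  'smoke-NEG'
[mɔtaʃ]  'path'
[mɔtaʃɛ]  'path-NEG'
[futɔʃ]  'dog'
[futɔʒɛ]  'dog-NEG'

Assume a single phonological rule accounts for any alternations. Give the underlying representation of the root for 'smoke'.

/mirɔʒ/

The root 'smoke' surfaces as [mirɔʃ] and [mirɔʒɛ], with a stem-final [ʃ] ~ [ʒ] alternation.
The stem 'path' ([mɔtaʃ], [mɔtaʃɛ]) shows [ʃ] unchanged in both environments, so [ʃ] cannot be basic with [ʒ] derived before the NEG suffix.
The alternation reflects word-final obstruent devoicing: voiced obstruents become voiceless word-finally. /ʒ/ is underlying.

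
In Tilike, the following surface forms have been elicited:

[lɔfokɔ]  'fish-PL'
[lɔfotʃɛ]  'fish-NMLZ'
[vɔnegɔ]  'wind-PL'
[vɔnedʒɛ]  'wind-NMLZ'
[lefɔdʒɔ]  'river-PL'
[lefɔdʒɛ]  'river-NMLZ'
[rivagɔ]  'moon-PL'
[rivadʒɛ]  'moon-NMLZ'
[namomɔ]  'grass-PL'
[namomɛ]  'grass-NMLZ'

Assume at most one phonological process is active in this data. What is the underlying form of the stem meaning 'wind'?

/vɔneg/

In [vɔnegɔ] and [vɔnedʒɛ] the final segment of 'wind' alternates: [g] ~ [dʒ].
Compare 'river', with invariant [dʒ] in [lefɔdʒɔ] and [lefɔdʒɛ]: an analysis with underlying /dʒ/ and a rule producing [g] before the PL suffix would wrongly predict alternation here too.
So /g/ is underlying, and a rule of palatalization before a front vowel — /k/ and /g/ become palato-alveolar [tʃ] and [dʒ] before a front vowel — gives [dʒ].
The underlying form of 'wind' is therefore /vɔneg/.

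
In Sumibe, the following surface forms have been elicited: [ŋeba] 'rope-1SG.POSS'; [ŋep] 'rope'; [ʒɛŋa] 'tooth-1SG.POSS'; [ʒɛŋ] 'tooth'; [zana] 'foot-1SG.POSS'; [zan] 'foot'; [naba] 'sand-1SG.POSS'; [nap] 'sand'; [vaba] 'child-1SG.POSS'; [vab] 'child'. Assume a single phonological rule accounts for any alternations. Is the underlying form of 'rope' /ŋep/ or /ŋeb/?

The root 'rope' surfaces as [ŋeba] and [ŋep], with a stem-final [b] ~ [p] alternation.
But 'child' keeps [b] in both environments ([vaba], [vab]), so there is no rule changing /b/ to [p] in isolation.
The alternation reflects intervocalic voicing: voiceless stops become voiced between vowels. /p/ is underlying.

/ŋep/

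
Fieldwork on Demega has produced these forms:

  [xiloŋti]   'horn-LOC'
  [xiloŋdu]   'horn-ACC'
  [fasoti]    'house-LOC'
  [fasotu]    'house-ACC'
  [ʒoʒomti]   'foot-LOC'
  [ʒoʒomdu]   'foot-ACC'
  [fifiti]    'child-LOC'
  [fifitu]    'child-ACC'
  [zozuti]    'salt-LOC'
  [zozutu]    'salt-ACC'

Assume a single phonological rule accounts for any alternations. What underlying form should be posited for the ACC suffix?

The ACC suffix surfaces as [-du] and [-tu], depending on the final segment of the stem.
By contrast the LOC suffix keeps its initial [t] throughout — that segment must be underlying.
The ACC suffix is therefore /-du/ underlyingly, with post-vocalic devoicing: voiced stops become voiceless after a vowel.

/-du/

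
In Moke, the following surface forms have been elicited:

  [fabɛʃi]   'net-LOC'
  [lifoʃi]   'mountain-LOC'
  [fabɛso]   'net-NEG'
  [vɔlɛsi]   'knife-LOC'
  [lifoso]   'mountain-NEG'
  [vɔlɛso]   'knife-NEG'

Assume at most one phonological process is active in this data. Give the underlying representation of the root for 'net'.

'net' shows [s] ~ [ʃ] at the end of the stem ([fabɛso] vs [fabɛʃi]).
If /s/ were underlying and a rule turned it into [ʃ] before the LOC suffix, 'knife' would also alternate; but it has [s] in both [vɔlɛso] and [vɔlɛsi].
So /ʃ/ is underlying, and a rule of depalatalization — palato-alveolar /ʃ/ becomes [s] when no front vowel follows — gives [s].

/fabɛʃ/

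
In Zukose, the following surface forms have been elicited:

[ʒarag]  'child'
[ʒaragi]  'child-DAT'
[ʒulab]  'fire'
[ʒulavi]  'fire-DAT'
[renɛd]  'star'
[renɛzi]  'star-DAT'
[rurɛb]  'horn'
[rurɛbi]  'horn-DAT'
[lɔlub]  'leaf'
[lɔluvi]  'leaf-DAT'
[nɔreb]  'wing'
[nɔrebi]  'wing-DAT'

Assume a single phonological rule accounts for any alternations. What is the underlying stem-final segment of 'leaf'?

/v/

The root 'leaf' surfaces as [lɔlub] and [lɔluvi], with a stem-final [b] ~ [v] alternation.
The stem 'horn' ([rurɛb], [rurɛbi]) shows [b] unchanged in both environments, so [b] cannot be basic with [v] derived before the DAT suffix.
Therefore /v/ is basic and [b] is derived by word-final hardening (voiced fricatives become stops word-finally).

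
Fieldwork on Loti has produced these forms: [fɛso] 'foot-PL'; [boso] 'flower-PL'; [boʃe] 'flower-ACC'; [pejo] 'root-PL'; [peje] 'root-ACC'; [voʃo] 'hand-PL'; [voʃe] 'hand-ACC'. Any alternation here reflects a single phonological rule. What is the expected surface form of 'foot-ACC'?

[fɛʃe]

In [boso] and [boʃe] the final segment of 'flower' alternates: [s] ~ [ʃ].
Compare 'hand', with invariant [ʃ] in [voʃo] and [voʃe]: an analysis with underlying /ʃ/ and a rule producing [s] before the PL suffix would wrongly predict alternation here too.
So /s/ is underlying, and a rule of palatalization before a front vowel — /s/ becomes palato-alveolar [ʃ] before a front vowel — gives [ʃ].
The one attested form of 'foot', [fɛso], shows underlying /fɛs/. Applying the same rule before a front vowel gives [fɛʃe].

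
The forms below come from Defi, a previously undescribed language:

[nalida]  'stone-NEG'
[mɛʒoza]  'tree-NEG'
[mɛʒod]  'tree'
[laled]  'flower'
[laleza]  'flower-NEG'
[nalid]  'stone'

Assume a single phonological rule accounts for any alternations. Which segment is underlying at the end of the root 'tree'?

/z/

In [mɛʒoza] and [mɛʒod] the final segment of 'tree' alternates: [z] ~ [d].
The stem 'stone' ([nalida], [nalid]) shows [d] unchanged in both environments, so [d] cannot be basic with [z] derived before the NEG suffix.
Therefore /z/ is basic and [d] is derived by word-final hardening (voiced fricatives become stops word-finally).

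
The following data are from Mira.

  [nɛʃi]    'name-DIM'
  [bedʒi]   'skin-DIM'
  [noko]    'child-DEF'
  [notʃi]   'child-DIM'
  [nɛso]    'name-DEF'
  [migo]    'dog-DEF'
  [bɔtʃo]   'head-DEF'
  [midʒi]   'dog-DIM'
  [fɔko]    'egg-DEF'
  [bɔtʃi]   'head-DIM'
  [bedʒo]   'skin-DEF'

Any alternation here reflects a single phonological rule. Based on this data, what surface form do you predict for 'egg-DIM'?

The root 'child' surfaces as [notʃi] and [noko], with a stem-final [tʃ] ~ [k] alternation.
Compare 'head', with invariant [tʃ] in [bɔtʃi] and [bɔtʃo]: an analysis with underlying /tʃ/ and a rule producing [k] before the DEF suffix would wrongly predict alternation here too.
So /k/ is underlying, and a rule of palatalization before a front vowel — /k/, /g/ and /s/ become palato-alveolar [tʃ], [dʒ] and [ʃ] before a front vowel — gives [tʃ].
The one attested form of 'egg', [fɔko], shows underlying /fɔk/. Applying the same rule before a front vowel gives [fɔtʃi].

[fɔtʃi]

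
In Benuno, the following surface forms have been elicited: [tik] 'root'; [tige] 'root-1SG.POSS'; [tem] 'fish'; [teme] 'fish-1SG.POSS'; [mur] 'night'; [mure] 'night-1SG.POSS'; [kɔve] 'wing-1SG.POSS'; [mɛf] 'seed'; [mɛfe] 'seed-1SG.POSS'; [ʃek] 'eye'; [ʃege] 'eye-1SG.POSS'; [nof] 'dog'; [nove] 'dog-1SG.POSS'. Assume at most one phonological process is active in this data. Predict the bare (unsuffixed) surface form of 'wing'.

'dog' shows [f] ~ [v] at the end of the stem ([nof] vs [nove]).
The stem 'seed' ([mɛf], [mɛfe]) shows [f] unchanged in both environments, so [f] cannot be basic with [v] derived before the 1SG.POSS suffix.
The underlying segment must be /v/; voiced obstruents become voiceless word-finally, yielding [f] there.
From [kɔve] the stem 'wing' is /kɔv/; word-finally this yields [kɔf].

[kɔf]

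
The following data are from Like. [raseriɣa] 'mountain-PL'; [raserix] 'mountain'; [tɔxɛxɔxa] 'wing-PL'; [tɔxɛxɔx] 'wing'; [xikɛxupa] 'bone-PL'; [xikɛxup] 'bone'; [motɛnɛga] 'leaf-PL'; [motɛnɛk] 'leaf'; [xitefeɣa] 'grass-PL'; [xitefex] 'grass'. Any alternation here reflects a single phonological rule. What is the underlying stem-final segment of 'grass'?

/ɣ/

The stem for 'grass' ends in [ɣ] in [xitefeɣa] but [x] in [xitefex].
The stem 'wing' ([tɔxɛxɔxa], [tɔxɛxɔx]) shows [x] unchanged in both environments, so [x] cannot be basic with [ɣ] derived before the PL suffix.
The underlying segment must be /ɣ/; voiced obstruents become voiceless word-finally, yielding [x] there.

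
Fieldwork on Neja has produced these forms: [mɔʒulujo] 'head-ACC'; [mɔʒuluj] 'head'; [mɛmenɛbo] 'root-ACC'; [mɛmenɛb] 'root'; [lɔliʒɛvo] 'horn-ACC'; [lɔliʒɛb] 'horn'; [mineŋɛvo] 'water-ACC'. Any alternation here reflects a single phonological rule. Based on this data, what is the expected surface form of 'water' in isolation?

[mineŋɛb]

The root 'horn' surfaces as [lɔliʒɛvo] and [lɔliʒɛb], with a stem-final [v] ~ [b] alternation.
Compare 'root', with invariant [b] in [mɛmenɛbo] and [mɛmenɛb]: an analysis with underlying /b/ and a rule producing [v] before the ACC suffix would wrongly predict alternation here too.
Therefore /v/ is basic and [b] is derived by word-final hardening (voiced fricatives become stops word-finally).
The one attested form of 'water', [mineŋɛvo], shows underlying /mineŋɛv/. Applying the same rule word-finally gives [mineŋɛb].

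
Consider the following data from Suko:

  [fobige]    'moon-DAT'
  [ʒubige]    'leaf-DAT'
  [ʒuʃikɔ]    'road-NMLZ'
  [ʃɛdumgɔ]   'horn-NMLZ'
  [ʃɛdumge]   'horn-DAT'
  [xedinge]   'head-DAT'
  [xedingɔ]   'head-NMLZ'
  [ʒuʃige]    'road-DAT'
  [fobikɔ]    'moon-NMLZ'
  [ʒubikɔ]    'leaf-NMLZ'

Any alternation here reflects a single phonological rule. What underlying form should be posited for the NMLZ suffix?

The NMLZ morpheme has two allomorphs, [-gɔ] and [-kɔ].
By contrast the DAT suffix keeps its initial [g] throughout — that segment must be underlying.
The NMLZ suffix is therefore /-kɔ/ underlyingly, with post-nasal voicing: voiceless stops become voiced after a nasal.

/-kɔ/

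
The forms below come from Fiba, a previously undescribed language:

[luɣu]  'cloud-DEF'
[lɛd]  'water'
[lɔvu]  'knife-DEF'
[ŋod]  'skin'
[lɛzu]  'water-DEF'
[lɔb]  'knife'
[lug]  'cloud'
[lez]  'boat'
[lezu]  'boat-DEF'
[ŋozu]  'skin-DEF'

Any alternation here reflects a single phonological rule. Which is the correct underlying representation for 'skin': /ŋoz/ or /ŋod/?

In [ŋod] and [ŋozu] the final segment of 'skin' alternates: [d] ~ [z].
The stem 'boat' ([lez], [lezu]) shows [z] unchanged in both environments, so [z] cannot be basic with [d] derived in isolation.
So /d/ is underlying, and a rule of intervocalic spirantization — voiced stops become fricatives between vowels — gives [z].

/ŋod/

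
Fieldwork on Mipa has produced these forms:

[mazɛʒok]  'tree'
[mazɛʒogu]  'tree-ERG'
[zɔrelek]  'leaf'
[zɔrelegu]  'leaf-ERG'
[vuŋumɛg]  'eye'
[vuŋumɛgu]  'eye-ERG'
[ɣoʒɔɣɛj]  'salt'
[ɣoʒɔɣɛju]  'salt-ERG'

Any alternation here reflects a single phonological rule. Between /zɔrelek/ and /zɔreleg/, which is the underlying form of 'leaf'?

/zɔrelek/

The root 'leaf' surfaces as [zɔrelek] and [zɔrelegu], with a stem-final [k] ~ [g] alternation.
If /g/ were underlying and a rule turned it into [k] in isolation, 'eye' would also alternate; but it has [g] in both [vuŋumɛg] and [vuŋumɛgu].
The underlying segment must be /k/; voiceless stops become voiced between vowels, yielding [g] there.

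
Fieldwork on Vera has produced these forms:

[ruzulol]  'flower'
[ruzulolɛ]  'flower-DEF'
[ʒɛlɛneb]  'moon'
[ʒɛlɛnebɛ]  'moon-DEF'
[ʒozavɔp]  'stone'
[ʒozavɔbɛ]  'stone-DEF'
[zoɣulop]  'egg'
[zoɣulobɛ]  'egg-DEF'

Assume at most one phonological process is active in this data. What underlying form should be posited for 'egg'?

The stem for 'egg' ends in [p] in [zoɣulop] but [b] in [zoɣulobɛ].
But 'moon' keeps [b] in both environments ([ʒɛlɛneb], [ʒɛlɛnebɛ]), so there is no rule changing /b/ to [p] in isolation.
The alternation reflects intervocalic voicing: voiceless stops become voiced between vowels. /p/ is underlying.
So 'egg' = /zoɣulop/.

/zoɣulop/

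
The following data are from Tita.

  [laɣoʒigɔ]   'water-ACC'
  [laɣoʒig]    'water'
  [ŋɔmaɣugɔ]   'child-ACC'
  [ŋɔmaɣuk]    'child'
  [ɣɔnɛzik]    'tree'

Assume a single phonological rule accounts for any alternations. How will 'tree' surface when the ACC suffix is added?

[ɣɔnɛzigɔ]

The stem for 'child' ends in [g] in [ŋɔmaɣugɔ] but [k] in [ŋɔmaɣuk].
If /g/ were underlying and a rule turned it into [k] in isolation, 'water' would also alternate; but it has [g] in both [laɣoʒigɔ] and [laɣoʒig].
So /k/ is underlying, and a rule of intervocalic voicing — voiceless stops become voiced between vowels — gives [g].
From [ɣɔnɛzik] the stem 'tree' is /ɣɔnɛzik/; between vowels this yields [ɣɔnɛzigɔ].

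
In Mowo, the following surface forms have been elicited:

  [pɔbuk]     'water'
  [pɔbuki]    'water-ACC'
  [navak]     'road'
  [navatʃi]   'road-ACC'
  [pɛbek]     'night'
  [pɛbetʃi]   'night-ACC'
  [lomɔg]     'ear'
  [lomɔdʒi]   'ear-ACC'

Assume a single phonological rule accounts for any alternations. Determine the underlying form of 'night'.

The stem for 'night' ends in [k] in [pɛbek] but [tʃ] in [pɛbetʃi].
But 'water' keeps [k] in both environments ([pɔbuk], [pɔbuki]), so there is no rule changing /k/ to [tʃ] before the ACC suffix.
So /tʃ/ is underlying, and a rule of depalatalization — palato-alveolar /tʃ/ and /dʒ/ become [k] and [g] when no front vowel follows — gives [k].

/pɛbetʃ/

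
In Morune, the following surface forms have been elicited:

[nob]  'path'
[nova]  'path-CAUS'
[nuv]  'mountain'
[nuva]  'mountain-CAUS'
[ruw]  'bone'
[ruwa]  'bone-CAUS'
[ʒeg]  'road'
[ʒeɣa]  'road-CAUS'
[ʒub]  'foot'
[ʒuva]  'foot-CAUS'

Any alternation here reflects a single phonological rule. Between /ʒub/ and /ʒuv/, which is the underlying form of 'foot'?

/ʒub/

The stem for 'foot' ends in [b] in [ʒub] but [v] in [ʒuva].
The stem 'mountain' ([nuv], [nuva]) shows [v] unchanged in both environments, so [v] cannot be basic with [b] derived in isolation.
The alternation reflects intervocalic spirantization: voiced stops become fricatives between vowels. /b/ is underlying.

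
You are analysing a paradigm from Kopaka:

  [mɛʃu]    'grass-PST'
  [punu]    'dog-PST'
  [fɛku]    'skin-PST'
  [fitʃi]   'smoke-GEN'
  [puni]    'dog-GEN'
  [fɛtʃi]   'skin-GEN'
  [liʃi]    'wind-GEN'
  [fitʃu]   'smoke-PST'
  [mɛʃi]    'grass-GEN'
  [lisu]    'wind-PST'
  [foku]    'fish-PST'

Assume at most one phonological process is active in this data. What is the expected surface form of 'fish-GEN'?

[fotʃi]

The root 'skin' surfaces as [fɛku] and [fɛtʃi], with a stem-final [k] ~ [tʃ] alternation.
Compare 'smoke', with invariant [tʃ] in [fitʃu] and [fitʃi]: an analysis with underlying /tʃ/ and a rule producing [k] before the PST suffix would wrongly predict alternation here too.
So /k/ is underlying, and a rule of palatalization before a front vowel — /k/ and /s/ become palato-alveolar [tʃ] and [ʃ] before a front vowel — gives [tʃ].
The one attested form of 'fish', [foku], shows underlying /fok/. Applying the same rule before a front vowel gives [fotʃi].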